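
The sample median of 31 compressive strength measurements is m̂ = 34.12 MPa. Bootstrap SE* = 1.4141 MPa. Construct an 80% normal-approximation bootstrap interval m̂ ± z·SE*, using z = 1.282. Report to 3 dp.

(32.307, 35.933)

Margin = 1.282 × 1.4141 = 1.8129
Interval: 34.12 ± 1.8129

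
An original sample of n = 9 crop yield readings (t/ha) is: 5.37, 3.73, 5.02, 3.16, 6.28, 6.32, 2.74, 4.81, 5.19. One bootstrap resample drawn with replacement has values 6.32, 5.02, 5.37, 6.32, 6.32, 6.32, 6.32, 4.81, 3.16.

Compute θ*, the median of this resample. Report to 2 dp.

θ* = 6.32

Sorted: 3.16, 4.81, 5.02, 5.37, 6.32, 6.32, 6.32, 6.32, 6.32
Median = middle value = 6.32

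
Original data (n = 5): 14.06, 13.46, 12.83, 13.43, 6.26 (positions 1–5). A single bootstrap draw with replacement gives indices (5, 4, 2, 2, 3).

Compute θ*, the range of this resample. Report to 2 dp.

θ* = 7.20

Resample values: 6.26, 13.43, 13.46, 13.46, 12.83.
Range = 13.46 − 6.26 = 7.20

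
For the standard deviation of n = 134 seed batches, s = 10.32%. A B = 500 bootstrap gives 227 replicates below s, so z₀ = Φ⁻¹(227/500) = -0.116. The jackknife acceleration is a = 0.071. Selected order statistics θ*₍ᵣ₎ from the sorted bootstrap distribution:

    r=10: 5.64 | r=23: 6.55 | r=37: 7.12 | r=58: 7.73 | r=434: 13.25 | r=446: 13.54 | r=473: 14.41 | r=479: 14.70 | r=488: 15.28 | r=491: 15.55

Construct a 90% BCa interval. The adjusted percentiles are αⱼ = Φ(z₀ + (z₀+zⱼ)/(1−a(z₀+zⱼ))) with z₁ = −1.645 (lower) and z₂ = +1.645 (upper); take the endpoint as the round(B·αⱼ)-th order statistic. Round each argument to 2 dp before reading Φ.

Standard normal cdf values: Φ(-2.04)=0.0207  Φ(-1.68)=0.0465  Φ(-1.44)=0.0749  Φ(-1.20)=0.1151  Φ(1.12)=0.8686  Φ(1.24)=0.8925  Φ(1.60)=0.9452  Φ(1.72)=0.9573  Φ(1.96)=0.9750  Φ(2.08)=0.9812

(6.55, 14.41)

Lower: z₀ + z₁ = -0.116 + (-1.645) = -1.761; 1 − a(z₀+z₁) = 1 − (0.071)(-1.761) = 1.1250; argument = -0.116 + (-1.761)/1.1250 = -1.6813 → -1.68.
α₁ = Φ(-1.68) = 0.0465; rank = round(500 × 0.0465) = 23; θ*₍23₎ = 6.55.
Upper: z₀ + z₂ = 1.529; 1 − a(z₀+z₂) = 0.8914; argument = 1.5992 → 1.60; α₂ = 0.9452; rank = 473; θ*₍473₎ = 14.41.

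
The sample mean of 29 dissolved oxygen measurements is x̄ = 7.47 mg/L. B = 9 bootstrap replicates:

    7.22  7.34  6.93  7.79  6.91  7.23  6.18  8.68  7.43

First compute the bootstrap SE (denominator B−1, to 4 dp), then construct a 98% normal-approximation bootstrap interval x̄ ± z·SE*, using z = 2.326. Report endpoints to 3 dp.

(5.884, 9.056)

Mean of replicates = 7.3011; sum of squared deviations = 3.7177; SE* = √(3.7177/8) = 0.6817
Margin = 2.326 × 0.6817 = 1.5856
Interval: 7.47 ± 1.5856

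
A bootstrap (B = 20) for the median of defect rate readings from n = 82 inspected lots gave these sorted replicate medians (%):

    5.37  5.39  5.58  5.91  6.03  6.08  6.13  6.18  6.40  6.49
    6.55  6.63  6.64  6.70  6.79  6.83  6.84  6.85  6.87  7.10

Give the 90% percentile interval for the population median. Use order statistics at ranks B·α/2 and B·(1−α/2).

α = 0.10; lower rank = 20 × 0.050 = 1; upper rank = 20 × 0.950 = 19.
The 1st smallest replicate is 5.37; the 19th is 6.87.

(5.37, 6.87)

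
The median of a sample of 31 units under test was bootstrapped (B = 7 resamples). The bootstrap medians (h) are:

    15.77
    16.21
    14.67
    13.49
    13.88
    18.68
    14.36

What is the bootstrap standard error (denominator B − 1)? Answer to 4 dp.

SE* = 1.7817

Bootstrap SE is the standard deviation of the 7 replicate medians.
Mean of replicates: (15.77 + 16.21 + 14.67 + 13.49 + 13.88 + 18.68 + 14.36) / 7 = 107.06000 / 7 = 15.29429
Sum of squared deviations: (+0.47571)² + (+0.91571)² + (−0.62429)² + (−1.80429)² + (−1.41429)² + (+3.38571)² + (−0.93429)² = 19.04617
Variance = 19.04617 / 6 = 3.17436
SE* = √3.17436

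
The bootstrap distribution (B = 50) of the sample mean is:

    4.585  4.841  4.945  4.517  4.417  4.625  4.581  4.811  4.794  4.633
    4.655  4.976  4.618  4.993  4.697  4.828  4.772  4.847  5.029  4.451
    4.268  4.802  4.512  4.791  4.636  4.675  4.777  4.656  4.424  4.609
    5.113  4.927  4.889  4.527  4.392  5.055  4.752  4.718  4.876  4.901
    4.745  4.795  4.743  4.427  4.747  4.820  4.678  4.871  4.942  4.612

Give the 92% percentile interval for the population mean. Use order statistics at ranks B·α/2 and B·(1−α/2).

Sorted replicates: 4.268, 4.392, 4.417, 4.424, 4.427, 4.451, 4.512, 4.517, 4.527, 4.581, 4.585, 4.609, 4.612, 4.618, 4.625, 4.633, 4.636, 4.655, 4.656, 4.675, 4.678, 4.697, 4.718, 4.743, 4.745, 4.747, 4.752, 4.772, 4.777, 4.791, 4.794, 4.795, 4.802, 4.811, 4.820, 4.828, 4.841, 4.847, 4.871, 4.876, 4.889, 4.901, 4.927, 4.942, 4.945, 4.976, 4.993, 5.029, 5.055, 5.113
α = 0.08; lower rank = 50 × 0.040 = 2; upper rank = 50 × 0.960 = 48.
The 2nd smallest replicate is 4.392; the 48th is 5.029.

(4.392, 5.029)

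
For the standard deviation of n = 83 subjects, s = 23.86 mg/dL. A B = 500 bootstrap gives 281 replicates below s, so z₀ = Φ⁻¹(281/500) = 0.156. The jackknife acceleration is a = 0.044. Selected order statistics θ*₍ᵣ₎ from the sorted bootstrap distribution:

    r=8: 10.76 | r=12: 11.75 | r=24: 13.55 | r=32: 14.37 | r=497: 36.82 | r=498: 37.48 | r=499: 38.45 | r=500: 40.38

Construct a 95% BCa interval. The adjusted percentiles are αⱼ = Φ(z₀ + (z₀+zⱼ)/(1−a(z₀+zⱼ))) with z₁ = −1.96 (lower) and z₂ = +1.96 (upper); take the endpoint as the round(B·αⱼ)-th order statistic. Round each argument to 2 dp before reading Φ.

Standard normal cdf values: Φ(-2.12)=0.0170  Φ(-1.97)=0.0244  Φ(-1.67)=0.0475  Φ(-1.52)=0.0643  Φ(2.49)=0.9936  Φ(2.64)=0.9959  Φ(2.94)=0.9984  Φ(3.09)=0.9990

(14.37, 36.82)

Lower: z₀ + z₁ = 0.156 + (-1.960) = -1.804; 1 − a(z₀+z₁) = 1 − (0.044)(-1.804) = 1.0794; argument = 0.156 + (-1.804)/1.0794 = -1.5153 → -1.52.
α₁ = Φ(-1.52) = 0.0643; rank = round(500 × 0.0643) = 32; θ*₍32₎ = 14.37.
Upper: z₀ + z₂ = 2.116; 1 − a(z₀+z₂) = 0.9069; argument = 2.4892 → 2.49; α₂ = 0.9936; rank = 497; θ*₍497₎ = 36.82.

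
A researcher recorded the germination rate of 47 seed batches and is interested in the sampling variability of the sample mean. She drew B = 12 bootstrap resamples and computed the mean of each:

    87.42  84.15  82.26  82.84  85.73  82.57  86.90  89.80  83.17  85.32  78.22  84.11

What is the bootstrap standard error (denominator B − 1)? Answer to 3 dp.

Bootstrap SE is the standard deviation of the 12 replicate means.
Mean of replicates: (87.42 + 84.15 + 82.26 + 82.84 + 85.73 + 82.57 + 86.90 + 89.80 + 83.17 + 85.32 + 78.22 + 84.11) / 12 = 1012.4900 / 12 = 84.3742
Sum of squared deviations: (+3.0458)² + (−0.2242)² + (−2.1142)² + (−1.5342)² + (+1.3558)² + (−1.8042)² + (+2.5258)² + (+5.4258)² + (−1.2042)² + (+0.9458)² + (−6.1542)² + (−0.2642)² = 97.3517
Variance = 97.3517 / 11 = 8.8502
SE* = √8.8502

SE* = 2.975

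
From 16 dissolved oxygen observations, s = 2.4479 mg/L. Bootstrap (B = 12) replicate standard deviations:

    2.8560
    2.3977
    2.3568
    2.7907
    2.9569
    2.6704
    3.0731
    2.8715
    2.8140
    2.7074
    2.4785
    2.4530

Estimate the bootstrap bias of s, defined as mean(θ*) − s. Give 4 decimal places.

bias = +0.2543

mean(θ*) = (2.8560 + 2.3977 + 2.3568 + 2.7907 + 2.9569 + 2.6704 + 3.0731 + 2.8715 + 2.8140 + 2.7074 + 2.4785 + 2.4530) / 12 = 2.70217
bias = 2.70217 − 2.4479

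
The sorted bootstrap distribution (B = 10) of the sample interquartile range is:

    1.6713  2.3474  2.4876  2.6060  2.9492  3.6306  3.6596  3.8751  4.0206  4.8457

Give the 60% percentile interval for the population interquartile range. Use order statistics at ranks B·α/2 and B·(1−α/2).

α = 0.40; lower rank = 10 × 0.200 = 2; upper rank = 10 × 0.800 = 8.
The 2nd smallest replicate is 2.3474; the 8th is 3.8751.

(2.3474, 3.8751)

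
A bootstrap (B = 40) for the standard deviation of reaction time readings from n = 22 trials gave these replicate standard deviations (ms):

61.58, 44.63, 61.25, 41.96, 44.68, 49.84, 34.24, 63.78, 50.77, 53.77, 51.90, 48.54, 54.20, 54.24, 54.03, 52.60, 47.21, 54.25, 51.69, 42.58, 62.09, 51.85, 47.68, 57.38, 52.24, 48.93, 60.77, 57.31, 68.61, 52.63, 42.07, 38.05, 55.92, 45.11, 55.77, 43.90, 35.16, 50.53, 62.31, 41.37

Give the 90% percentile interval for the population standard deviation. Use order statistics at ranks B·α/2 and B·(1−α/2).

Sorted replicates: 34.24, 35.16, 38.05, 41.37, 41.96, 42.07, 42.58, 43.90, 44.63, 44.68, 45.11, 47.21, 47.68, 48.54, 48.93, 49.84, 50.53, 50.77, 51.69, 51.85, 51.90, 52.24, 52.60, 52.63, 53.77, 54.03, 54.20, 54.24, 54.25, 55.77, 55.92, 57.31, 57.38, 60.77, 61.25, 61.58, 62.09, 62.31, 63.78, 68.61
α = 0.10; lower rank = 40 × 0.050 = 2; upper rank = 40 × 0.950 = 38.
The 2nd smallest replicate is 35.16; the 38th is 62.31.

(35.16, 62.31)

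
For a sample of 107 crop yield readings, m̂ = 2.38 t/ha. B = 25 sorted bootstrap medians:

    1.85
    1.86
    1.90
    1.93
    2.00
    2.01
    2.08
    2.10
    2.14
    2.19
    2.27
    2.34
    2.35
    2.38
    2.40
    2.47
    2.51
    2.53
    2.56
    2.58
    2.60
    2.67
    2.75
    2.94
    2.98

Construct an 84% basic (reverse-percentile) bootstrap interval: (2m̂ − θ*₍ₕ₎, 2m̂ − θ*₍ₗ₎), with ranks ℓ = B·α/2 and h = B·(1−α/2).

Percentile endpoints at ranks 2 and 23: θ*₍2₎ = 1.86, θ*₍23₎ = 2.75.
Basic interval reflects these around m̂:
  lower = 2 × 2.38 − 2.75 = 2.01
  upper = 2 × 2.38 − 1.86 = 2.90

(2.01, 2.90)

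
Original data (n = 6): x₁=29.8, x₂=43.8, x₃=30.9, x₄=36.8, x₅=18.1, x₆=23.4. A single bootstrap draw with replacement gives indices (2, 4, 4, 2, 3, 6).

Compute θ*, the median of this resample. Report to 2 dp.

Resample values: 43.8, 36.8, 36.8, 43.8, 30.9, 23.4.
Sorted: 23.4, 30.9, 36.8, 36.8, 43.8, 43.8
Median = average of the two middle values = 36.80

θ* = 36.80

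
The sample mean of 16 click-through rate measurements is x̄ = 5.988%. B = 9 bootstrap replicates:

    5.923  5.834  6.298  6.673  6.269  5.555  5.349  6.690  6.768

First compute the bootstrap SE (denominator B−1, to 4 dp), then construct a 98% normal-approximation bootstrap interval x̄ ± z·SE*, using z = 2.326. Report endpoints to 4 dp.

(4.7878, 7.1882)

Mean of replicates = 6.1510; sum of squared deviations = 2.1301; SE* = √(2.1301/8) = 0.5160
Margin = 2.326 × 0.5160 = 1.20022
Interval: 5.988 ± 1.20022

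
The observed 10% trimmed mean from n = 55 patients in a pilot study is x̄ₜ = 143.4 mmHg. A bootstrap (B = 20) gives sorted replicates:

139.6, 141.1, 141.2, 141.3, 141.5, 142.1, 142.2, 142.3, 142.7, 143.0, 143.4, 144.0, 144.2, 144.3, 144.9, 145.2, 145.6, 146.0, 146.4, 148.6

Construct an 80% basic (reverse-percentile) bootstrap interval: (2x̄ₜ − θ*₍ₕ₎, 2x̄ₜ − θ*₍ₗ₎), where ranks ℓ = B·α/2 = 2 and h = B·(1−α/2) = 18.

(140.8, 145.7)

Percentile endpoints at ranks 2 and 18: θ*₍2₎ = 141.1, θ*₍18₎ = 146.0.
Basic interval reflects these around x̄ₜ:
  lower = 2 × 143.4 − 146.0 = 140.8
  upper = 2 × 143.4 − 141.1 = 145.7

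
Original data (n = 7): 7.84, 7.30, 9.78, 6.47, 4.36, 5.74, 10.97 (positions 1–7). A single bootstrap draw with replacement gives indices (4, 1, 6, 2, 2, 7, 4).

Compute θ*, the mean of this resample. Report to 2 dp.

θ* = 7.44

Resample values: 6.47, 7.84, 5.74, 7.30, 7.30, 10.97, 6.47.
Mean = (6.47 + 7.84 + 5.74 + 7.30 + 7.30 + 10.97 + 6.47) / 7 = 52.090 / 7 = 7.44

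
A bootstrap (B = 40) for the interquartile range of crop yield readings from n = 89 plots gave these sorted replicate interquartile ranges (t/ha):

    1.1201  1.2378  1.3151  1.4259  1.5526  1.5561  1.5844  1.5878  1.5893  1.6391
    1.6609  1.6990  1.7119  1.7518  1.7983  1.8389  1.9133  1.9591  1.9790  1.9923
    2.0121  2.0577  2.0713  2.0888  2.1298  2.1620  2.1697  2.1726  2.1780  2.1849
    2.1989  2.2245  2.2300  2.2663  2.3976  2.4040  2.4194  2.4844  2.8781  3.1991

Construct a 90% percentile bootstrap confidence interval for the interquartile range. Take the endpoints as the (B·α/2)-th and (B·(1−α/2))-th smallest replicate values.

(1.2378, 2.4844)

α = 0.10; lower rank = 40 × 0.050 = 2; upper rank = 40 × 0.950 = 38.
The 2nd smallest replicate is 1.2378; the 38th is 2.4844.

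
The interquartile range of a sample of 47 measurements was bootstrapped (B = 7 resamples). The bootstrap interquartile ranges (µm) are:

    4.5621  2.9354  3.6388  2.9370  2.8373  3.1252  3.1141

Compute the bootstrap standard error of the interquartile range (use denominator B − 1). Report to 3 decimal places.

SE* = 0.613

Bootstrap SE is the standard deviation of the 7 replicate interquartile ranges.
Mean of replicates: (4.5621 + 2.9354 + 3.6388 + 2.9370 + 2.8373 + 3.1252 + 3.1141) / 7 = 23.14990 / 7 = 3.30713
Sum of squared deviations: (+1.25497)² + (−0.37173)² + (+0.33167)² + (−0.37013)² + (−0.46983)² + (−0.18193)² + (−0.19303)² = 2.25123
Variance = 2.25123 / 6 = 0.37521
SE* = √0.37521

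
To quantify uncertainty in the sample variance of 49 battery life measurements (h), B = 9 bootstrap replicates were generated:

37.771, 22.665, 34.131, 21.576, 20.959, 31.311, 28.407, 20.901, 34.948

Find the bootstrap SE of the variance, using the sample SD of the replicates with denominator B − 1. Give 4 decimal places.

SE* = 6.7279

Bootstrap SE is the standard deviation of the 9 replicate variances.
Mean of replicates: (37.771 + 22.665 + 34.131 + 21.576 + 20.959 + 31.311 + 28.407 + 20.901 + 34.948) / 9 = 252.66900 / 9 = 28.07433
Sum of squared deviations: (+9.69667)² + (−5.40933)² + (+6.05667)² + (−6.49833)² + (−7.11533)² + (+3.23667)² + (+0.33267)² + (−7.17333)² + (+6.87367)² = 362.11643
Variance = 362.11643 / 8 = 45.26455
SE* = √45.26455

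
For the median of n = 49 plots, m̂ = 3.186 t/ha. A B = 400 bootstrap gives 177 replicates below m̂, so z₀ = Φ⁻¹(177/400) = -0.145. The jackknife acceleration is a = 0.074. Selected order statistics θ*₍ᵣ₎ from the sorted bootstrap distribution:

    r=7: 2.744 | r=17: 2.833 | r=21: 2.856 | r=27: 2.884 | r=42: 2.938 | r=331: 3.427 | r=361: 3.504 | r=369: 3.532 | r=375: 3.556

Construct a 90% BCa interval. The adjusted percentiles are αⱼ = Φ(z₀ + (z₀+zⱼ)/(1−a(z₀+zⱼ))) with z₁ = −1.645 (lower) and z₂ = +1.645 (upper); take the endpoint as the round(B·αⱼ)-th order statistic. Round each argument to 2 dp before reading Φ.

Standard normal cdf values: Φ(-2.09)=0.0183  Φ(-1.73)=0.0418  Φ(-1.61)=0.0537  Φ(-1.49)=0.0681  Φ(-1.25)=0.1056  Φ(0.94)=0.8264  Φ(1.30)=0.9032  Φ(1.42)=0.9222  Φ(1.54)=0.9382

(2.833, 3.556)

Lower: z₀ + z₁ = -0.145 + (-1.645) = -1.790; 1 − a(z₀+z₁) = 1 − (0.074)(-1.790) = 1.1325; argument = -0.145 + (-1.790)/1.1325 = -1.7256 → -1.73.
α₁ = Φ(-1.73) = 0.0418; rank = round(400 × 0.0418) = 17; θ*₍17₎ = 2.833.
Upper: z₀ + z₂ = 1.500; 1 − a(z₀+z₂) = 0.8890; argument = 1.5423 → 1.54; α₂ = 0.9382; rank = 375; θ*₍375₎ = 3.556.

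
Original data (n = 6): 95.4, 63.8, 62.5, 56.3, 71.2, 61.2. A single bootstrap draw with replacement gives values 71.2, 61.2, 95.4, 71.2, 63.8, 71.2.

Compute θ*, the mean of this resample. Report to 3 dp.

Mean = (71.2 + 61.2 + 95.4 + 71.2 + 63.8 + 71.2) / 6 = 434.00 / 6 = 72.333

θ* = 72.333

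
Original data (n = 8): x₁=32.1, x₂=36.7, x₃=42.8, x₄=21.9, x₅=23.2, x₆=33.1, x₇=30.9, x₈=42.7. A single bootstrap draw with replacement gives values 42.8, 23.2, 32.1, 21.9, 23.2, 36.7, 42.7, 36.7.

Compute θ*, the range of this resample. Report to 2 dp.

Range = 42.8 − 21.9 = 20.90

θ* = 20.90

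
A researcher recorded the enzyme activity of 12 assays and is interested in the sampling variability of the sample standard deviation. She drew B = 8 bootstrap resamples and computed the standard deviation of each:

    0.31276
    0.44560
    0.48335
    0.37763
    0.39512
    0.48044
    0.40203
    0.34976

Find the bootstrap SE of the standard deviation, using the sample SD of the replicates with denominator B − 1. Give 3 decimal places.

SE* = 0.061

Bootstrap SE is the standard deviation of the 8 replicate standard deviations.
Mean of replicates: (0.31276 + 0.44560 + 0.48335 + 0.37763 + 0.39512 + 0.48044 + 0.40203 + 0.34976) / 8 = 3.246690 / 8 = 0.405836
Sum of squared deviations: (−0.093076)² + (+0.039764)² + (+0.077514)² + (−0.028206)² + (−0.010716)² + (+0.074604)² + (−0.003806)² + (−0.056076)² = 0.025888
Variance = 0.025888 / 7 = 0.003698
SE* = √0.003698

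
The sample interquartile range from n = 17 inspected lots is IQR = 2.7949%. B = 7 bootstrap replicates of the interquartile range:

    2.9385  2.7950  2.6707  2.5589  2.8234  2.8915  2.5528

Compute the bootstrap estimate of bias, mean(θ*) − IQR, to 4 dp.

mean(θ*) = (2.9385 + 2.7950 + 2.6707 + 2.5589 + 2.8234 + 2.8915 + 2.5528) / 7 = 2.74726
bias = 2.74726 − 2.7949

bias = −0.0476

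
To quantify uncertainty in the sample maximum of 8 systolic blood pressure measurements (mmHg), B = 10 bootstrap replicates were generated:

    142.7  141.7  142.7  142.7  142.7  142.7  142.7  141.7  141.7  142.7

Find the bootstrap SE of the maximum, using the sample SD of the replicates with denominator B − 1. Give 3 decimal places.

Bootstrap SE is the standard deviation of the 10 replicate maximums.
Mean of replicates: (142.7 + 141.7 + 142.7 + 142.7 + 142.7 + 142.7 + 142.7 + 141.7 + 141.7 + 142.7) / 10 = 1424.0000 / 10 = 142.4000
Sum of squared deviations: (+0.3000)² + (−0.7000)² + (+0.3000)² + (+0.3000)² + (+0.3000)² + (+0.3000)² + (+0.3000)² + (−0.7000)² + (−0.7000)² + (+0.3000)² = 2.1000
Variance = 2.1000 / 9 = 0.2333
SE* = √0.2333

SE* = 0.483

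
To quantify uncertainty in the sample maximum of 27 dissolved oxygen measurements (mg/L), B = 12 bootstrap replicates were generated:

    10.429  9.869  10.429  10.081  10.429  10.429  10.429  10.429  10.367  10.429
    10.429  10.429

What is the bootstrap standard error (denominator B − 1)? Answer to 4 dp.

SE* = 0.1809

Bootstrap SE is the standard deviation of the 12 replicate maximums.
Mean of replicates: (10.429 + 9.869 + 10.429 + 10.081 + 10.429 + 10.429 + 10.429 + 10.429 + 10.367 + 10.429 + 10.429 + 10.429) / 12 = 124.17800 / 12 = 10.34817
Sum of squared deviations: (+0.08083)² + (−0.47917)² + (+0.08083)² + (−0.26717)² + (+0.08083)² + (+0.08083)² + (+0.08083)² + (+0.08083)² + (+0.01883)² + (+0.08083)² + (+0.08083)² + (+0.08083)² = 0.36014
Variance = 0.36014 / 11 = 0.03274
SE* = √0.03274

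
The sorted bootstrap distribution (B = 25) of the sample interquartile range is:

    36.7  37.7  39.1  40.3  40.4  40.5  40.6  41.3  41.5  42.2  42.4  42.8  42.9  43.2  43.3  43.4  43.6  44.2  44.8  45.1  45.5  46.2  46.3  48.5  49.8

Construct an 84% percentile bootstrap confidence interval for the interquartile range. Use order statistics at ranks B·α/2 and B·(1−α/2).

(37.7, 46.3)

α = 0.16; lower rank = 25 × 0.080 = 2; upper rank = 25 × 0.920 = 23.
The 2nd smallest replicate is 37.7; the 23rd is 46.3.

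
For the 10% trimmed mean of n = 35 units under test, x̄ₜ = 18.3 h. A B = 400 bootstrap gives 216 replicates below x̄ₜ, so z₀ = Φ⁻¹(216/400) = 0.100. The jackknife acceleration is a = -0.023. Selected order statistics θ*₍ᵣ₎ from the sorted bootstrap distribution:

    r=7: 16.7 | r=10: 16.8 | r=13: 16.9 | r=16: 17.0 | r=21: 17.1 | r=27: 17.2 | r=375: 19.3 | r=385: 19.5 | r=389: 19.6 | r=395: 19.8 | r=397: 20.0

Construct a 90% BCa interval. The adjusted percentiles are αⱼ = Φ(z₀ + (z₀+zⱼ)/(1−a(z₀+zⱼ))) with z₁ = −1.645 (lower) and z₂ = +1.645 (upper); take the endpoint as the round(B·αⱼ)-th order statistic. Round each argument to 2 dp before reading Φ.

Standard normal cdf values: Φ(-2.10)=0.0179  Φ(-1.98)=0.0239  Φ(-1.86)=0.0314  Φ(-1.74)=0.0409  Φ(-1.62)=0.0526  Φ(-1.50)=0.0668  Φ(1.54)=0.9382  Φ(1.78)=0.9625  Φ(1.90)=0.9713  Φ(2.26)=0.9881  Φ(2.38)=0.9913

(17.2, 19.5)

Lower: z₀ + z₁ = 0.100 + (-1.645) = -1.545; 1 − a(z₀+z₁) = 1 − (-0.023)(-1.545) = 0.9645; argument = 0.100 + (-1.545)/0.9645 = -1.5019 → -1.50.
α₁ = Φ(-1.50) = 0.0668; rank = round(400 × 0.0668) = 27; θ*₍27₎ = 17.2.
Upper: z₀ + z₂ = 1.745; 1 − a(z₀+z₂) = 1.0401; argument = 1.7777 → 1.78; α₂ = 0.9625; rank = 385; θ*₍385₎ = 19.5.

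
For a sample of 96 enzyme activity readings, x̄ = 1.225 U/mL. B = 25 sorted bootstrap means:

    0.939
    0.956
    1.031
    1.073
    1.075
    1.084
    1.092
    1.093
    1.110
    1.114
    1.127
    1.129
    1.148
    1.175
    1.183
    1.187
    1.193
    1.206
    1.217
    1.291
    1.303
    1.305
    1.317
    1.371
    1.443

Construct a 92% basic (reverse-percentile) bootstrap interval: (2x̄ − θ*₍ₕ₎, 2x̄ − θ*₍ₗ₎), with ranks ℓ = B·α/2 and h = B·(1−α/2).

(1.079, 1.511)

Percentile endpoints at ranks 1 and 24: θ*₍1₎ = 0.939, θ*₍24₎ = 1.371.
Basic interval reflects these around x̄:
  lower = 2 × 1.225 − 1.371 = 1.079
  upper = 2 × 1.225 − 0.939 = 1.511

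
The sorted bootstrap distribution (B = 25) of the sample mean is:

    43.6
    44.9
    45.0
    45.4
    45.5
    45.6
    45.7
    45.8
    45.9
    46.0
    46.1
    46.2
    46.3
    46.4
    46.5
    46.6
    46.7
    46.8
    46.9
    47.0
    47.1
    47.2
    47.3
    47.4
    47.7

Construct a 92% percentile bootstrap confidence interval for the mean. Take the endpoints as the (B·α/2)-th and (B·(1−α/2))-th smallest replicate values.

α = 0.08; lower rank = 25 × 0.040 = 1; upper rank = 25 × 0.960 = 24.
The 1st smallest replicate is 43.6; the 24th is 47.4.

(43.6, 47.4)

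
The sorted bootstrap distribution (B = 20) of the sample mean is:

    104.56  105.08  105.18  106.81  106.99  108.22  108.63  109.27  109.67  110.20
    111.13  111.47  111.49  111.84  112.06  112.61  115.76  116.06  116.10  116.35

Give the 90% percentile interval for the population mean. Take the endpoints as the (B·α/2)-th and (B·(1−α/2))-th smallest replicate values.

α = 0.10; lower rank = 20 × 0.050 = 1; upper rank = 20 × 0.950 = 19.
The 1st smallest replicate is 104.56; the 19th is 116.10.

(104.56, 116.10)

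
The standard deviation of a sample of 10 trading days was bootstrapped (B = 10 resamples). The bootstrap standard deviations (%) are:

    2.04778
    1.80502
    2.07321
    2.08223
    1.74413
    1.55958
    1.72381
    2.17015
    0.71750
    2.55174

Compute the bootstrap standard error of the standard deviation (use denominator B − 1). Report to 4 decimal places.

SE* = 0.4869

Bootstrap SE is the standard deviation of the 10 replicate standard deviations.
Mean of replicates: (2.04778 + 1.80502 + 2.07321 + 2.08223 + 1.74413 + 1.55958 + 1.72381 + 2.17015 + 0.71750 + 2.55174) / 10 = 18.475150 / 10 = 1.847515
Sum of squared deviations: (+0.200265)² + (−0.042495)² + (+0.225695)² + (+0.234715)² + (−0.103385)² + (−0.287935)² + (−0.123705)² + (+0.322635)² + (−1.130015)² + (+0.704225)² = 2.133799
Variance = 2.133799 / 9 = 0.237089
SE* = √0.237089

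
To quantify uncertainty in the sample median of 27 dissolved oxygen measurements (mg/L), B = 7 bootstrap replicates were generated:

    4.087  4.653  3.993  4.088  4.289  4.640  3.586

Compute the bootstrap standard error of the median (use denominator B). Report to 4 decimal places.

SE* = 0.3487

Bootstrap SE is the standard deviation of the 7 replicate medians.
Mean of replicates: (4.087 + 4.653 + 3.993 + 4.088 + 4.289 + 4.640 + 3.586) / 7 = 29.33600 / 7 = 4.19086
Sum of squared deviations: (−0.10386)² + (+0.46214)² + (−0.19786)² + (−0.10286)² + (+0.09814)² + (+0.44914)² + (−0.60486)² = 0.85130
Variance = 0.85130 / 7 = 0.12161
SE* = √0.12161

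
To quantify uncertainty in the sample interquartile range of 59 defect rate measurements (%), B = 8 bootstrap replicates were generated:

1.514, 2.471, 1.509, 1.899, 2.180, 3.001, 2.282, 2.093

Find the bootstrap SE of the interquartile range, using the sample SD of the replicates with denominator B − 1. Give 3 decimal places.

SE* = 0.496

Bootstrap SE is the standard deviation of the 8 replicate interquartile ranges.
Mean of replicates: (1.514 + 2.471 + 1.509 + 1.899 + 2.180 + 3.001 + 2.282 + 2.093) / 8 = 16.9490 / 8 = 2.1186
Sum of squared deviations: (−0.6046)² + (+0.3524)² + (−0.6096)² + (−0.2196)² + (+0.0614)² + (+0.8824)² + (+0.1634)² + (−0.0256)² = 1.7193
Variance = 1.7193 / 7 = 0.2456
SE* = √0.2456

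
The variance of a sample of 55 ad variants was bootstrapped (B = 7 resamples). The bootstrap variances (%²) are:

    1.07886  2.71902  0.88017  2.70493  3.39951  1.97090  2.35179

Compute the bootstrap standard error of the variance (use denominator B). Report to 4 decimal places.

Bootstrap SE is the standard deviation of the 7 replicate variances.
Mean of replicates: (1.07886 + 2.71902 + 0.88017 + 2.70493 + 3.39951 + 1.97090 + 2.35179) / 7 = 15.105180 / 7 = 2.157883
Sum of squared deviations: (−1.079023)² + (+0.561137)² + (−1.277713)² + (+0.547047)² + (+1.241627)² + (−0.186983)² + (+0.193907)² = 5.025176
Variance = 5.025176 / 7 = 0.717882
SE* = √0.717882

SE* = 0.8473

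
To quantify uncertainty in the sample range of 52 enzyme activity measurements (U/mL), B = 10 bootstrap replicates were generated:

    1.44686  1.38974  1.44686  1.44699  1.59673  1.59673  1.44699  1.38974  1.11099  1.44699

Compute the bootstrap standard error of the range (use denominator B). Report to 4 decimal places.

Bootstrap SE is the standard deviation of the 10 replicate ranges.
Mean of replicates: (1.44686 + 1.38974 + 1.44686 + 1.44699 + 1.59673 + 1.59673 + 1.44699 + 1.38974 + 1.11099 + 1.44699) / 10 = 14.318620 / 10 = 1.431862
Sum of squared deviations: (+0.014998)² + (−0.042122)² + (+0.014998)² + (+0.015128)² + (+0.164868)² + (+0.164868)² + (+0.015128)² + (−0.042122)² + (−0.320872)² + (+0.015128)² = 0.162007
Variance = 0.162007 / 10 = 0.016201
SE* = √0.016201

SE* = 0.1273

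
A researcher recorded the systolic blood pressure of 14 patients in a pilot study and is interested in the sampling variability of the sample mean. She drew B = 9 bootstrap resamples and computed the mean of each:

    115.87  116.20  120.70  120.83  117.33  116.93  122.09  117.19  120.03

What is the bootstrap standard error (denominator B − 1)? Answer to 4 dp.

SE* = 2.3239

Bootstrap SE is the standard deviation of the 9 replicate means.
Mean of replicates: (115.87 + 116.20 + 120.70 + 120.83 + 117.33 + 116.93 + 122.09 + 117.19 + 120.03) / 9 = 1067.17000 / 9 = 118.57444
Sum of squared deviations: (−2.70444)² + (−2.37444)² + (+2.12556)² + (+2.25556)² + (−1.24444)² + (−1.64444)² + (+3.51556)² + (−1.38444)² + (+1.45556)² = 43.20482
Variance = 43.20482 / 8 = 5.40060
SE* = √5.40060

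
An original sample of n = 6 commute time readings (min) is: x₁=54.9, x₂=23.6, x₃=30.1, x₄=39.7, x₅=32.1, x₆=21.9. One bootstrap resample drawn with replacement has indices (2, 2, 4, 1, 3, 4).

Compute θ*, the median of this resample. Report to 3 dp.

Resample values: 23.6, 23.6, 39.7, 54.9, 30.1, 39.7.
Sorted: 23.6, 23.6, 30.1, 39.7, 39.7, 54.9
Median = average of the two middle values = 34.900

θ* = 34.900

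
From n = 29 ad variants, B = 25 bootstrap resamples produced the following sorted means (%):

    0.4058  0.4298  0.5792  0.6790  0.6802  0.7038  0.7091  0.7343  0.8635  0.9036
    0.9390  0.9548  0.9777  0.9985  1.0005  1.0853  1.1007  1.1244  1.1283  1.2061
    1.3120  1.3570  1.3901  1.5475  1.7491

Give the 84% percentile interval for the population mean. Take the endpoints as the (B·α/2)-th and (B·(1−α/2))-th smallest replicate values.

α = 0.16; lower rank = 25 × 0.080 = 2; upper rank = 25 × 0.920 = 23.
The 2nd smallest replicate is 0.4298; the 23rd is 1.3901.

(0.4298, 1.3901)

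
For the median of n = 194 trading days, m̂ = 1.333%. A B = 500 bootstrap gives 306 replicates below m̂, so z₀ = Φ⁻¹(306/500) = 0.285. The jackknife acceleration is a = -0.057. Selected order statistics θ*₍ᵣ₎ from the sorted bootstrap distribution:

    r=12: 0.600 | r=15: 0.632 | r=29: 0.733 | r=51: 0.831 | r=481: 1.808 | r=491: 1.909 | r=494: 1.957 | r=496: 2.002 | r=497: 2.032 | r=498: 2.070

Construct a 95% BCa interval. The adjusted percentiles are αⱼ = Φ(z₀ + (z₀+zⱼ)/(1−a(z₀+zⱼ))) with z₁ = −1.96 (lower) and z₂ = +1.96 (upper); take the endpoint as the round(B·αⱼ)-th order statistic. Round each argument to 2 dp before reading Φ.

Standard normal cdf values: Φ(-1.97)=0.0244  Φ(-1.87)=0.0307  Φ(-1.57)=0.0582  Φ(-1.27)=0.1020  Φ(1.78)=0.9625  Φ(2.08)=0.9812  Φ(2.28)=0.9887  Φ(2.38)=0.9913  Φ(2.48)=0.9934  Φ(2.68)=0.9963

(0.733, 1.957)

Lower: z₀ + z₁ = 0.285 + (-1.960) = -1.675; 1 − a(z₀+z₁) = 1 − (-0.057)(-1.675) = 0.9045; argument = 0.285 + (-1.675)/0.9045 = -1.5668 → -1.57.
α₁ = Φ(-1.57) = 0.0582; rank = round(500 × 0.0582) = 29; θ*₍29₎ = 0.733.
Upper: z₀ + z₂ = 2.245; 1 − a(z₀+z₂) = 1.1280; argument = 2.2753 → 2.28; α₂ = 0.9887; rank = 494; θ*₍494₎ = 1.957.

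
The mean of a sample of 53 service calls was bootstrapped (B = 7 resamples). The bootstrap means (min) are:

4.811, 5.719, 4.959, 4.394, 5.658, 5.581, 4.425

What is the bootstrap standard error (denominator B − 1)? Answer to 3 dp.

Bootstrap SE is the standard deviation of the 7 replicate means.
Mean of replicates: (4.811 + 5.719 + 4.959 + 4.394 + 5.658 + 5.581 + 4.425) / 7 = 35.5470 / 7 = 5.0781
Sum of squared deviations: (−0.2671)² + (+0.6409)² + (−0.1191)² + (−0.6841)² + (+0.5799)² + (+0.5029)² + (−0.6531)² = 1.9800
Variance = 1.9800 / 6 = 0.3300
SE* = √0.3300

SE* = 0.574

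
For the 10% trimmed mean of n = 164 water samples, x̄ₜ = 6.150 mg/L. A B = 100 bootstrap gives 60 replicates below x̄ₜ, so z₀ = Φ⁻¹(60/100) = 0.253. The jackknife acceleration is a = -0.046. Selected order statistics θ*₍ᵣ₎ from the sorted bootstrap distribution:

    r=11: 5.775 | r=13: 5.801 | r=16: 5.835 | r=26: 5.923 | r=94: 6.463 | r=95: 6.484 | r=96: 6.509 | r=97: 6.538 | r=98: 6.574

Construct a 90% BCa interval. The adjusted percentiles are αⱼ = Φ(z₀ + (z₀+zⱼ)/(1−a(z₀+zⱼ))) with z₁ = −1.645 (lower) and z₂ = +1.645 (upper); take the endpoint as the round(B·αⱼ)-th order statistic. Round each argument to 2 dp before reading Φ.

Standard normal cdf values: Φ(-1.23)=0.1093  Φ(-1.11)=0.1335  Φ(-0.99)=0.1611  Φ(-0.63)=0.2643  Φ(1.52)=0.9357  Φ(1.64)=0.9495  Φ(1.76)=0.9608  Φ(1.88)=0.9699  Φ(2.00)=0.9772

Lower: z₀ + z₁ = 0.253 + (-1.645) = -1.392; 1 − a(z₀+z₁) = 1 − (-0.046)(-1.392) = 0.9360; argument = 0.253 + (-1.392)/0.9360 = -1.2342 → -1.23.
α₁ = Φ(-1.23) = 0.1093; rank = round(100 × 0.1093) = 11; θ*₍11₎ = 5.775.
Upper: z₀ + z₂ = 1.898; 1 − a(z₀+z₂) = 1.0873; argument = 1.9986 → 2.00; α₂ = 0.9772; rank = 98; θ*₍98₎ = 6.574.

(5.775, 6.574)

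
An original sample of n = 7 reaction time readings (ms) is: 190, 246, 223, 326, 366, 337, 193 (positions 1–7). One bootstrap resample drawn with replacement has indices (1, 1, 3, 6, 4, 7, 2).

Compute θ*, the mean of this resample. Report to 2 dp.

Resample values: 190, 190, 223, 337, 326, 193, 246.
Mean = (190 + 190 + 223 + 337 + 326 + 193 + 246) / 7 = 1705.0 / 7 = 243.57

θ* = 243.57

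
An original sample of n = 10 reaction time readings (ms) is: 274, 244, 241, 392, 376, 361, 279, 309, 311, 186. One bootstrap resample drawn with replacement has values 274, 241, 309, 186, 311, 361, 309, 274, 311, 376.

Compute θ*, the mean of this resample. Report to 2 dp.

Mean = (274 + 241 + 309 + 186 + 311 + 361 + 309 + 274 + 311 + 376) / 10 = 2952.0 / 10 = 295.20

θ* = 295.20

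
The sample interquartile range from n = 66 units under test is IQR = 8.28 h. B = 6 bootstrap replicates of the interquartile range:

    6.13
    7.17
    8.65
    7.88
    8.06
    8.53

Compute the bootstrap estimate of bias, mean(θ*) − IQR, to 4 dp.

mean(θ*) = (6.13 + 7.17 + 8.65 + 7.88 + 8.06 + 8.53) / 6 = 7.73667
bias = 7.73667 − 8.28

bias = −0.5433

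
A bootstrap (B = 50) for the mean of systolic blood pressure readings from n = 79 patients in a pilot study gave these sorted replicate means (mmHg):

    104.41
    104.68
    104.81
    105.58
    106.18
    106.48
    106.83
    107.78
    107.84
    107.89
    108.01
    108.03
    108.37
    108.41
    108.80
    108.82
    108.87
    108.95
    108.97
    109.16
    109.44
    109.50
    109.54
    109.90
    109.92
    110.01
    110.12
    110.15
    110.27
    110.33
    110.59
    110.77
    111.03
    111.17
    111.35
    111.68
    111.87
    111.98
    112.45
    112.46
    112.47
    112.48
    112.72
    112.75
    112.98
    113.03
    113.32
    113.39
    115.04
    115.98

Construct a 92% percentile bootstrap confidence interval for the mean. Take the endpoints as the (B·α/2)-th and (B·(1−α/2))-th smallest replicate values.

α = 0.08; lower rank = 50 × 0.040 = 2; upper rank = 50 × 0.960 = 48.
The 2nd smallest replicate is 104.68; the 48th is 113.39.

(104.68, 113.39)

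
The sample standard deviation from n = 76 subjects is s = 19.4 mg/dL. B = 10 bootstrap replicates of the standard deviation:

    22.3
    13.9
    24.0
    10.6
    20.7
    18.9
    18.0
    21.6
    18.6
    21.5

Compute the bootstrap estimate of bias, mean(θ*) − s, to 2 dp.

mean(θ*) = (22.3 + 13.9 + 24.0 + 10.6 + 20.7 + 18.9 + 18.0 + 21.6 + 18.6 + 21.5) / 10 = 19.010
bias = 19.010 − 19.4

bias = −0.39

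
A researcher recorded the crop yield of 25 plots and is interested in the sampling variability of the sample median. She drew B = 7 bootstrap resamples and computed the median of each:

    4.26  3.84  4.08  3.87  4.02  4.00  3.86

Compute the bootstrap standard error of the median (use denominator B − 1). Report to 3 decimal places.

Bootstrap SE is the standard deviation of the 7 replicate medians.
Mean of replicates: (4.26 + 3.84 + 4.08 + 3.87 + 4.02 + 4.00 + 3.86) / 7 = 27.9300 / 7 = 3.9900
Sum of squared deviations: (+0.2700)² + (−0.1500)² + (+0.0900)² + (−0.1200)² + (+0.0300)² + (+0.0100)² + (−0.1300)² = 0.1358
Variance = 0.1358 / 6 = 0.0226
SE* = √0.0226

SE* = 0.150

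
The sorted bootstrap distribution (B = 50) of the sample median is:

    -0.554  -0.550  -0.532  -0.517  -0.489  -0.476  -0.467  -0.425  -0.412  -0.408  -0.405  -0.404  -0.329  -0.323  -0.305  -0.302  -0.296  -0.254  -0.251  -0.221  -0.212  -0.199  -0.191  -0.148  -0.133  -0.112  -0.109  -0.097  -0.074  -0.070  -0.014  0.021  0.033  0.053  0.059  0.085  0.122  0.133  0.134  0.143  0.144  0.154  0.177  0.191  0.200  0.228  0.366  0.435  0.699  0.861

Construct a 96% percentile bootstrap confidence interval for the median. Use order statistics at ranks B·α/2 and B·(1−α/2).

(-0.554, 0.699)

α = 0.04; lower rank = 50 × 0.020 = 1; upper rank = 50 × 0.980 = 49.
The 1st smallest replicate is -0.554; the 49th is 0.699.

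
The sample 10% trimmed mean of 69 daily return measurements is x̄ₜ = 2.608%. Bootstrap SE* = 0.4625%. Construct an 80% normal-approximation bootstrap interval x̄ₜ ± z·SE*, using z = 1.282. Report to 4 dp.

(2.0151, 3.2009)

Margin = 1.282 × 0.4625 = 0.59293
Interval: 2.608 ± 0.59293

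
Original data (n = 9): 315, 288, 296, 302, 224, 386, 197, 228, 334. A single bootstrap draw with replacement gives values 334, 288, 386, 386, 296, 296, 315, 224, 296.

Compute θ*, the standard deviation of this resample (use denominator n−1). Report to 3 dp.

θ* = 50.639

Mean = 313.4444; sum of squared deviations = 20514.2222
s² = 20514.2222 / 8 = 2564.2778
s = √2564.2778 = 50.639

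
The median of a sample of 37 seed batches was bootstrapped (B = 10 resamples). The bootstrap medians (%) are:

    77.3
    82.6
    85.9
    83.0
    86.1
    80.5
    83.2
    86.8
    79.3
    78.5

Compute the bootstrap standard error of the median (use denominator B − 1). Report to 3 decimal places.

SE* = 3.345

Bootstrap SE is the standard deviation of the 10 replicate medians.
Mean of replicates: (77.3 + 82.6 + 85.9 + 83.0 + 86.1 + 80.5 + 83.2 + 86.8 + 79.3 + 78.5) / 10 = 823.2000 / 10 = 82.3200
Sum of squared deviations: (−5.0200)² + (+0.2800)² + (+3.5800)² + (+0.6800)² + (+3.7800)² + (−1.8200)² + (+0.8800)² + (+4.4800)² + (−3.0200)² + (−3.8200)² = 100.7160
Variance = 100.7160 / 9 = 11.1907
SE* = √11.1907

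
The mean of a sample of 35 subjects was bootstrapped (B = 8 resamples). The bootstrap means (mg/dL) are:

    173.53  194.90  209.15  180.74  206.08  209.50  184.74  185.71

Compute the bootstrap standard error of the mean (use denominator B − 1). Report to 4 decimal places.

SE* = 13.9310

Bootstrap SE is the standard deviation of the 8 replicate means.
Mean of replicates: (173.53 + 194.90 + 209.15 + 180.74 + 206.08 + 209.50 + 184.74 + 185.71) / 8 = 1544.35000 / 8 = 193.04375
Sum of squared deviations: (−19.51375)² + (+1.85625)² + (+16.10625)² + (−12.30375)² + (+13.03625)² + (+16.45625)² + (−8.30375)² + (−7.33375)² = 1358.51379
Variance = 1358.51379 / 7 = 194.07340
SE* = √194.07340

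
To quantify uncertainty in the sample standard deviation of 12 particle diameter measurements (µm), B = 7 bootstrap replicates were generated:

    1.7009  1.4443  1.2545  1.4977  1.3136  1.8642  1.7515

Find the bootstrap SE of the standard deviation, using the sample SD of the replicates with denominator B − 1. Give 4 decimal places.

SE* = 0.2306

Bootstrap SE is the standard deviation of the 7 replicate standard deviations.
Mean of replicates: (1.7009 + 1.4443 + 1.2545 + 1.4977 + 1.3136 + 1.8642 + 1.7515) / 7 = 10.82670 / 7 = 1.54667
Sum of squared deviations: (+0.15423)² + (−0.10237)² + (−0.29217)² + (−0.04897)² + (−0.23307)² + (+0.31753)² + (+0.20483)² = 0.31913
Variance = 0.31913 / 6 = 0.05319
SE* = √0.05319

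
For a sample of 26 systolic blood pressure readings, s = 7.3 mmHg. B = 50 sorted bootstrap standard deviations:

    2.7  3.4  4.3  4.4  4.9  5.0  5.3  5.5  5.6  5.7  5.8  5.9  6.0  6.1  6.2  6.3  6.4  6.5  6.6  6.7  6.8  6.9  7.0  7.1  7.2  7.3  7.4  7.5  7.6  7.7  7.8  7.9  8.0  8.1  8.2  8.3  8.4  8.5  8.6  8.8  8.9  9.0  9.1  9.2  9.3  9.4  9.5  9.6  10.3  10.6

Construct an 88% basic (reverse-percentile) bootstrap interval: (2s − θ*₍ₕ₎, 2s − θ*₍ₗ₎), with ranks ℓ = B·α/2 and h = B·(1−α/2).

Percentile endpoints at ranks 3 and 47: θ*₍3₎ = 4.3, θ*₍47₎ = 9.5.
Basic interval reflects these around s:
  lower = 2 × 7.3 − 9.5 = 5.1
  upper = 2 × 7.3 − 4.3 = 10.3

(5.1, 10.3)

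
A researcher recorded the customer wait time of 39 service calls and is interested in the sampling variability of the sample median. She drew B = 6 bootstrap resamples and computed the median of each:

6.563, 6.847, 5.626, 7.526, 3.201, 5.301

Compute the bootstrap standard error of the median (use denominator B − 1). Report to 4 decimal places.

SE* = 1.5284

Bootstrap SE is the standard deviation of the 6 replicate medians.
Mean of replicates: (6.563 + 6.847 + 5.626 + 7.526 + 3.201 + 5.301) / 6 = 35.06400 / 6 = 5.84400
Sum of squared deviations: (+0.71900)² + (+1.00300)² + (−0.21800)² + (+1.68200)² + (−2.64300)² + (−0.54300)² = 11.67992
Variance = 11.67992 / 5 = 2.33598
SE* = √2.33598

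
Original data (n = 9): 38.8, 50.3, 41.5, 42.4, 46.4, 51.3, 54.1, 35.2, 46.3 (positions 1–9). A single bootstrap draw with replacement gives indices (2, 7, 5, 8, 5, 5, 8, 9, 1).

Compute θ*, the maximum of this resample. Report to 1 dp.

Resample values: 50.3, 54.1, 46.4, 35.2, 46.4, 46.4, 35.2, 46.3, 38.8.
Maximum = 54.1

θ* = 54.1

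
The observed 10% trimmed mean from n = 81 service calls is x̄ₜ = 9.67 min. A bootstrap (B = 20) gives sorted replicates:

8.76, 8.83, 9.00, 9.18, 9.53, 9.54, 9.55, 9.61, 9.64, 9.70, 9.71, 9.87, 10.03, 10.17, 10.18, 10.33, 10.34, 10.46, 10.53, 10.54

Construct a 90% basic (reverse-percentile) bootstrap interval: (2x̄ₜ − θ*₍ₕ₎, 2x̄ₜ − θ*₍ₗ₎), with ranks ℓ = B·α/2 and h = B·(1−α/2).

(8.81, 10.58)

Percentile endpoints at ranks 1 and 19: θ*₍1₎ = 8.76, θ*₍19₎ = 10.53.
Basic interval reflects these around x̄ₜ:
  lower = 2 × 9.67 − 10.53 = 8.81
  upper = 2 × 9.67 − 8.76 = 10.58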